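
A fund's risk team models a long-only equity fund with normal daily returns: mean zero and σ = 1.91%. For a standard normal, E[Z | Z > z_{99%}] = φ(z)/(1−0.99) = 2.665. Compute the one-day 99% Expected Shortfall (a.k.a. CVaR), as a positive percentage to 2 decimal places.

ES = 1.91% × 2.665 = 5.090%.

5.09%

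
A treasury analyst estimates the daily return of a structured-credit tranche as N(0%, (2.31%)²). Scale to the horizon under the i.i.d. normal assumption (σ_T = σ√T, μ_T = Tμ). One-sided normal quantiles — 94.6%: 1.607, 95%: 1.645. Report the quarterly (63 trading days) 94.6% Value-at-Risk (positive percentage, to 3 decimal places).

29.464%

σ_{63d} = 2.31% × √63 = 18.335%.
VaR = 1.607 × 18.335% = 29.464%.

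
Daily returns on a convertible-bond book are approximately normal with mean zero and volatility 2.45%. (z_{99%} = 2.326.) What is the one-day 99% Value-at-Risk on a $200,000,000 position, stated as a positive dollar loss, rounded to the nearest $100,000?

VaR = z·σ = 2.326 × 2.45% = 5.699%.
On $200,000,000: 0.05699 × $200,000,000 = $11,398,000.

$11,400,000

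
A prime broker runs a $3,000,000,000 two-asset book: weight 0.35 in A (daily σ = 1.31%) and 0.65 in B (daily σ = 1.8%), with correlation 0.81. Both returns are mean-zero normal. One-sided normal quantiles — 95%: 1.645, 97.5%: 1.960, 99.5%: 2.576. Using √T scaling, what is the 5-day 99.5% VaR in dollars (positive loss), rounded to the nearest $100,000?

σ_p = √(0.35²·1.31² + 0.65²·1.8² + 2·0.81·0.35·0.65·1.31·1.8) = 1.565%.
σ_{5d} = 1.565% × √5 = 3.499%.
VaR = 2.576 × 3.499% = 9.013%; on $3,000,000,000 that is $270,390,000.

$270,400,000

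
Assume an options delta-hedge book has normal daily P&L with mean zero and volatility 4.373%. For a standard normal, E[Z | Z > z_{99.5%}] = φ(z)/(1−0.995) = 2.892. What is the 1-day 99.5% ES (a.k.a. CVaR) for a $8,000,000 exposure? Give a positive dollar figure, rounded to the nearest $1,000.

$1,012,000

ES = 4.373% × 2.892 = 12.647%.
On $8,000,000: 0.12647 × $8,000,000 = $1,011,760.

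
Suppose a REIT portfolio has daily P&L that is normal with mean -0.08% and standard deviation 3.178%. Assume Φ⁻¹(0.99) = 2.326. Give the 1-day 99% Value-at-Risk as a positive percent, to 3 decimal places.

VaR = −μ + z·σ = −(-0.08%) + 2.326 × 3.178% = 7.472%.

7.472%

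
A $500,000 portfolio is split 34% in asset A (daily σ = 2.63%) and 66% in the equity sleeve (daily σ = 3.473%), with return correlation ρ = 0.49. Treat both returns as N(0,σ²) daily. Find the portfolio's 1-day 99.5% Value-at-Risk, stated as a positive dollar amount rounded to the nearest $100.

σ_p² = 0.34²·2.63² + 0.66²·3.473² + 2·0.49·0.34·0.66·2.63·3.473 = 8.0624 (%²).
σ_p = √8.0624 = 2.839%.
At 99.5%, z = 2.576.
VaR = 2.576 × 2.839% = 7.313%; on $500,000 that is $36,565.

$36,600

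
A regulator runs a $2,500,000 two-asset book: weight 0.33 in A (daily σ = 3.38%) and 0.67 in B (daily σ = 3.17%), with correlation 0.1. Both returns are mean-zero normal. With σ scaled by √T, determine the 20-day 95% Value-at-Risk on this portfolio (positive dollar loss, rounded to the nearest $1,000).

$459,000

σ_p = √(0.33²·3.38² + 0.67²·3.17² + 2·0.1·0.33·0.67·3.38·3.17) = 2.496%.
σ_{20d} = 2.496% × √20 = 11.162%.
z(95%) = 1.645.
VaR = 1.645 × 11.162% = 18.361%; on $2,500,000 that is $459,025.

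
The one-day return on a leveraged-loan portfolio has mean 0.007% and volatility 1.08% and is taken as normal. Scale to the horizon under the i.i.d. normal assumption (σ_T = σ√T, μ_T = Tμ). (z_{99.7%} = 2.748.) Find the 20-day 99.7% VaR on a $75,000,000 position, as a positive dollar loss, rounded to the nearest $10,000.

σ_{20d} = 1.08% × √20 = 4.830%; μ_{20d} = 20 × 0.007% = 0.140%.
VaR = −(0.140%) + 2.748 × 4.830% = 13.133%.
On $75,000,000: 0.13133 × $75,000,000 = $9,849,750.

$9,850,000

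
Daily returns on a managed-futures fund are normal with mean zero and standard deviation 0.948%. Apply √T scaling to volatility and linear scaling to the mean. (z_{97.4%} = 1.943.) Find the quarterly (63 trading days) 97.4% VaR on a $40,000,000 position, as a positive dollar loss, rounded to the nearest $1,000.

$5,848,000

σ_{63d} = 0.948% × √63 = 7.525%.
VaR = 1.943 × 7.525% = 14.621%.
On $40,000,000: 0.14621 × $40,000,000 = $5,848,400.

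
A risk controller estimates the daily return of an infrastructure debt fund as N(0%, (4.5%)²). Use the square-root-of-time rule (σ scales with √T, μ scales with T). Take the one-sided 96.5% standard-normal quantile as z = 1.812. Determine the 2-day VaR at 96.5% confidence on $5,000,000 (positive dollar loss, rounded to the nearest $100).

σ_{2d} = 4.5% × √2 = 6.364%.
VaR = 1.812 × 6.364% = 11.532%.
On $5,000,000: 0.11532 × $5,000,000 = $576,600.

$576,600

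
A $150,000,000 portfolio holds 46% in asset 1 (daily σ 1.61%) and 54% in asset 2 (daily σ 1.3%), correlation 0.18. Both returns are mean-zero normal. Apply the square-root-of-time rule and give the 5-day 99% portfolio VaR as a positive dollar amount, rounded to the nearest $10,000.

$8,650,000

σ_p = √(0.46²·1.61² + 0.54²·1.3² + 2·0.18·0.46·0.54·1.61·1.3) = 1.108%.
σ_{5d} = 1.108% × √5 = 2.478%.
z(99%) = 2.326.
VaR = 2.326 × 2.478% = 5.764%; on $150,000,000 that is $8,646,000.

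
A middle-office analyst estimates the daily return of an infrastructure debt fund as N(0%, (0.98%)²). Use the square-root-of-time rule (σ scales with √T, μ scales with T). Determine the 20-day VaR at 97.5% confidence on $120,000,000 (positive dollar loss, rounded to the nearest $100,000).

At 97.5%, z = 1.960.
σ_{20d} = 0.98% × √20 = 4.383%.
VaR = 1.960 × 4.383% = 8.591%.
On $120,000,000: 0.08591 × $120,000,000 = $10,309,200.

$10,300,000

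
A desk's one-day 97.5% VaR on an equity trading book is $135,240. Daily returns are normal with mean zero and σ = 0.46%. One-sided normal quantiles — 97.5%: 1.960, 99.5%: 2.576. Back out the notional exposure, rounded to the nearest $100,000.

VaR as a fraction of value: z·σ = 1.960 × 0.46% = 0.9016%.
Position = $135,240 / 0.009016 = $15,000,000.

$15,000,000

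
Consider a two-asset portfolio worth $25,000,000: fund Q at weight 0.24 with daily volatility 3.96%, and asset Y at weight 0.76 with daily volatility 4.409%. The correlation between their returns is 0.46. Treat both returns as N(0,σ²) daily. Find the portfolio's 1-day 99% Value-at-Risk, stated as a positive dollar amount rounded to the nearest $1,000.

σ_p² = 0.24²·3.96² + 0.76²·4.409² + 2·0.46·0.24·0.76·3.96·4.409 = 15.0613 (%²).
σ_p = √15.0613 = 3.881%.
At 99%, z = 2.326.
VaR = 2.326 × 3.881% = 9.027%; on $25,000,000 that is $2,256,750.

$2,257,000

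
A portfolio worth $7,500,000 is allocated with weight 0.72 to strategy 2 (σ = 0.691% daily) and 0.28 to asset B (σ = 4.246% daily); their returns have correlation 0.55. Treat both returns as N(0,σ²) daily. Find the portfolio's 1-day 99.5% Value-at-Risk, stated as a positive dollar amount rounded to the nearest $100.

σ_p² = 0.72²·0.691² + 0.28²·4.246² + 2·0.55·0.72·0.28·0.691·4.246 = 2.3116 (%²).
σ_p = √2.3116 = 1.520%.
At 99.5%, z = 2.576.
VaR = 2.576 × 1.520% = 3.916%; on $7,500,000 that is $293,700.

$293,700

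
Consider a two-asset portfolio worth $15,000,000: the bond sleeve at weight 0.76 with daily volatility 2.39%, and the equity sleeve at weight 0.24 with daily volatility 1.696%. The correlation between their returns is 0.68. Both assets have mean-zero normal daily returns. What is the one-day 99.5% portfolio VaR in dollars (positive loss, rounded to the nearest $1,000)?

$817,000

σ_p² = 0.76²·2.39² + 0.24²·1.696² + 2·0.68·0.76·0.24·2.39·1.696 = 4.4705 (%²).
σ_p = √4.4705 = 2.114%.
At 99.5%, z = 2.576.
VaR = 2.576 × 2.114% = 5.446%; on $15,000,000 that is $816,900.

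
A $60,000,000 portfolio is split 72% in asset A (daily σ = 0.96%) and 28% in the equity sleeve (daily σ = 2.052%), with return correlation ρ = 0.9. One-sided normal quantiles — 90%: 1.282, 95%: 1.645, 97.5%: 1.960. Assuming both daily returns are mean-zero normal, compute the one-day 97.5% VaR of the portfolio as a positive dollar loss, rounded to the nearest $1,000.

$1,451,000

σ_p² = 0.72²·0.96² + 0.28²·2.052² + 2·0.9·0.72·0.28·0.96·2.052 = 1.5227 (%²).
σ_p = √1.5227 = 1.234%.
VaR = 1.960 × 1.234% = 2.419%; on $60,000,000 that is $1,451,400.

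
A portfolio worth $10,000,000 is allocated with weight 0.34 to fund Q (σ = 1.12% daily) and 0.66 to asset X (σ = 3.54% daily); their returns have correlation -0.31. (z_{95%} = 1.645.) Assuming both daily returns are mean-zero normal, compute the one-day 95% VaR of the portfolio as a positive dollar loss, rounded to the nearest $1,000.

σ_p² = 0.34²·1.12² + 0.66²·3.54² + 2·-0.31·0.34·0.66·1.12·3.54 = 5.0522 (%²).
σ_p = √5.0522 = 2.248%.
VaR = 1.645 × 2.248% = 3.698%; on $10,000,000 that is $369,800.

$370,000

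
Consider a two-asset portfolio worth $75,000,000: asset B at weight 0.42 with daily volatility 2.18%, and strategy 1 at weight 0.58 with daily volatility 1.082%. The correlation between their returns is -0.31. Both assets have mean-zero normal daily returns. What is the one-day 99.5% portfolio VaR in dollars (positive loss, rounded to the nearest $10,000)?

$1,810,000

σ_p² = 0.42²·2.18² + 0.58²·1.082² + 2·-0.31·0.42·0.58·2.18·1.082 = 0.8759 (%²).
σ_p = √0.8759 = 0.936%.
At 99.5%, z = 2.576.
VaR = 2.576 × 0.936% = 2.411%; on $75,000,000 that is $1,808,250.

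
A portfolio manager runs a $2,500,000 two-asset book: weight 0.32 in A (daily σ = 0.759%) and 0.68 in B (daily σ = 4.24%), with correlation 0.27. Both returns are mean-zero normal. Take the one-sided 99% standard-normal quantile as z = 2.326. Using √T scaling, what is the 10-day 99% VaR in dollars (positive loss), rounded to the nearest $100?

$543,900

σ_p = √(0.32²·0.759² + 0.68²·4.24² + 2·0.27·0.32·0.68·0.759·4.24) = 2.958%.
σ_{10d} = 2.958% × √10 = 9.354%.
VaR = 2.326 × 9.354% = 21.757%; on $2,500,000 that is $543,925.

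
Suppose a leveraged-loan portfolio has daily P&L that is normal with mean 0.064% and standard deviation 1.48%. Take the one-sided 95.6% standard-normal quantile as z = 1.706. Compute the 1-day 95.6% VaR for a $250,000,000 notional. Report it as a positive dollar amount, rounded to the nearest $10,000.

$6,150,000

VaR = −μ + z·σ = −(0.064%) + 1.706 × 1.48% = 2.461%.
On $250,000,000: 0.02461 × $250,000,000 = $6,152,500.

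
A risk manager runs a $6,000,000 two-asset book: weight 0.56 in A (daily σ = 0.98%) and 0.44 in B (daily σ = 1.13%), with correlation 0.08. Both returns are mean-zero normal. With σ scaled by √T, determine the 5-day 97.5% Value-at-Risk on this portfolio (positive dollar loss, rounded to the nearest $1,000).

$202,000

σ_p = √(0.56²·0.98² + 0.44²·1.13² + 2·0.08·0.56·0.44·0.98·1.13) = 0.769%.
σ_{5d} = 0.769% × √5 = 1.720%.
z(97.5%) = 1.960.
VaR = 1.960 × 1.720% = 3.371%; on $6,000,000 that is $202,260.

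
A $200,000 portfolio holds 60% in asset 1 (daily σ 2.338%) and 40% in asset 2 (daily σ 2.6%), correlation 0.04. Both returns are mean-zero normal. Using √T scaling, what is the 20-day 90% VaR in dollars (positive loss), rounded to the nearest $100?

σ_p = √(0.6²·2.338² + 0.4²·2.6² + 2·0.04·0.6·0.4·2.338·2.6) = 1.779%.
σ_{20d} = 1.779% × √20 = 7.956%.
z(90%) = 1.282.
VaR = 1.282 × 7.956% = 10.200%; on $200,000 that is $20,400.

$20,400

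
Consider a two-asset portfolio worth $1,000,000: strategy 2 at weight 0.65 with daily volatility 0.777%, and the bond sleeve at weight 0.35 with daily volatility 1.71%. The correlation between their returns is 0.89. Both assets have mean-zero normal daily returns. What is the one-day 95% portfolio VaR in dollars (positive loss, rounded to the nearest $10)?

σ_p² = 0.65²·0.777² + 0.35²·1.71² + 2·0.89·0.65·0.35·0.777·1.71 = 1.1513 (%²).
σ_p = √1.1513 = 1.073%.
At 95%, z = 1.645.
VaR = 1.645 × 1.073% = 1.765%; on $1,000,000 that is $17,650.

$17,650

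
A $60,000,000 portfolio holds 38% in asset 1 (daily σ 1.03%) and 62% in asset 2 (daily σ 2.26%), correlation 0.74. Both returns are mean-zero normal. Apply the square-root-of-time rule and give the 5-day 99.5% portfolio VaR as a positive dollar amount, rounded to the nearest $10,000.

σ_p = √(0.38²·1.03² + 0.62²·2.26² + 2·0.74·0.38·0.62·1.03·2.26) = 1.711%.
σ_{5d} = 1.711% × √5 = 3.826%.
z(99.5%) = 2.576.
VaR = 2.576 × 3.826% = 9.856%; on $60,000,000 that is $5,913,600.

$5,910,000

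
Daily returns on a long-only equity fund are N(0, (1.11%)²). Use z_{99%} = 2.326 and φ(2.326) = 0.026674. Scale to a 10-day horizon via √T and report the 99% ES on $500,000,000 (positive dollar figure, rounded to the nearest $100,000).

$46,800,000

σ_{10d} = 1.11% × √10 = 3.510%.
ES multiplier = φ(z)/(1−α) = 0.026674/0.01 = 2.667.
ES = 3.510% × 2.667 = 9.361%; on $500,000,000: $46,805,000.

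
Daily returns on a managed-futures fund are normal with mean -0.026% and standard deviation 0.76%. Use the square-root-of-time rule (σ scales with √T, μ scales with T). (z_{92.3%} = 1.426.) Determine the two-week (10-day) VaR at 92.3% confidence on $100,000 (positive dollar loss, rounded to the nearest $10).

σ_{10d} = 0.76% × √10 = 2.403%; μ_{10d} = 10 × -0.026% = -0.260%.
VaR = −(-0.260%) + 1.426 × 2.403% = 3.687%.
On $100,000: 0.03687 × $100,000 = $3,687.

$3,690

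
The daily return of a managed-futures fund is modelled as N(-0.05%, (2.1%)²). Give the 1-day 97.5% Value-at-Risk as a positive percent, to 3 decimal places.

At 97.5% one-sided, z = 1.960.
VaR = −μ + z·σ = −(-0.05%) + 1.960 × 2.1% = 4.166%.

4.166%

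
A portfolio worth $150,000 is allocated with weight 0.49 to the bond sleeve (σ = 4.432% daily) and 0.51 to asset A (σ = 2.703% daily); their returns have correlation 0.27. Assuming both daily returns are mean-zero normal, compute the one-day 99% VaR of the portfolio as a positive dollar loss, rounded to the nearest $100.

σ_p² = 0.49²·4.432² + 0.51²·2.703² + 2·0.27·0.49·0.51·4.432·2.703 = 8.2332 (%²).
σ_p = √8.2332 = 2.869%.
At 99%, z = 2.326.
VaR = 2.326 × 2.869% = 6.673%; on $150,000 that is $10,010.

$10,000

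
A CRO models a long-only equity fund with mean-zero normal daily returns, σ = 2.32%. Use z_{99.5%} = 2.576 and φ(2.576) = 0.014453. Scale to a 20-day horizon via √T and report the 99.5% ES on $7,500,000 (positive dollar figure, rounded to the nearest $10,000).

σ_{20d} = 2.32% × √20 = 10.375%.
ES multiplier = φ(z)/(1−α) = 0.014453/0.005 = 2.891.
ES = 10.375% × 2.891 = 29.994%; on $7,500,000: $2,249,550.

$2,250,000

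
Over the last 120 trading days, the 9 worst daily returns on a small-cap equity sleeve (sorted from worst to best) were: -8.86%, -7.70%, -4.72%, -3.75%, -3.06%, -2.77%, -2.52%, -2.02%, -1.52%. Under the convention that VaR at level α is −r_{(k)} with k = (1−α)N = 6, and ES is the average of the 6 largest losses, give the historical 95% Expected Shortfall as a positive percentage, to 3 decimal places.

5.143%

The 6 worst returns sum to -30.86%.
ES = −(-30.86%) / 6 = 5.1433…% ≈ 5.143%.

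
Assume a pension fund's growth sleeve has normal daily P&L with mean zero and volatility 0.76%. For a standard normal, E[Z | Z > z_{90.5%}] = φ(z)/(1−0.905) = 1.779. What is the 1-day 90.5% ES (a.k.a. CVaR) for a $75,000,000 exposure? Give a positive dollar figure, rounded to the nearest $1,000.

$1,014,000

ES = 0.76% × 1.779 = 1.352%.
On $75,000,000: 0.01352 × $75,000,000 = $1,014,000.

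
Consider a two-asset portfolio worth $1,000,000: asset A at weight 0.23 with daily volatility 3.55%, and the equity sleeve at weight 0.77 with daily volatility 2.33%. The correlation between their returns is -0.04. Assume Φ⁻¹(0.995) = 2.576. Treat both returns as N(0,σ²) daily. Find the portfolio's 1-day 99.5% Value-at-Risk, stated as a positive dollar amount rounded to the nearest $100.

$50,000

σ_p² = 0.23²·3.55² + 0.77²·2.33² + 2·-0.04·0.23·0.77·3.55·2.33 = 3.7683 (%²).
σ_p = √3.7683 = 1.941%.
VaR = 2.576 × 1.941% = 5.000%; on $1,000,000 that is $50,000.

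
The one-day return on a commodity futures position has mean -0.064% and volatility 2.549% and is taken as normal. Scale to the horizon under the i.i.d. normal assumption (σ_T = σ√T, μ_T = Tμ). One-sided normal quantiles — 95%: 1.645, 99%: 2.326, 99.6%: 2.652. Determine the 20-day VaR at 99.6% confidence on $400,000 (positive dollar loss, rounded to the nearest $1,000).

$126,000

σ_{20d} = 2.549% × √20 = 11.399%; μ_{20d} = 20 × -0.064% = -1.280%.
VaR = −(-1.280%) + 2.652 × 11.399% = 31.510%.
On $400,000: 0.31510 × $400,000 = $126,040.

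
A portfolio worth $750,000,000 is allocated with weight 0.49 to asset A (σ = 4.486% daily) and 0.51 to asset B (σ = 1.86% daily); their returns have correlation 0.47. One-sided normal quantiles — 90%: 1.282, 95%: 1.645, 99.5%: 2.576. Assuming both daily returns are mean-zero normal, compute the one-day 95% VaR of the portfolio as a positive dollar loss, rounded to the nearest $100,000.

σ_p² = 0.49²·4.486² + 0.51²·1.86² + 2·0.47·0.49·0.51·4.486·1.86 = 7.6917 (%²).
σ_p = √7.6917 = 2.773%.
VaR = 1.645 × 2.773% = 4.562%; on $750,000,000 that is $34,215,000.

$34,200,000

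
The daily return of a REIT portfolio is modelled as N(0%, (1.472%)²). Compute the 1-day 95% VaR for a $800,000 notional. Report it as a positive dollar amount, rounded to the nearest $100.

$19,400

At 95% one-sided, z = 1.645.
VaR = z·σ = 1.645 × 1.472% = 2.421%.
On $800,000: 0.02421 × $800,000 = $19,368.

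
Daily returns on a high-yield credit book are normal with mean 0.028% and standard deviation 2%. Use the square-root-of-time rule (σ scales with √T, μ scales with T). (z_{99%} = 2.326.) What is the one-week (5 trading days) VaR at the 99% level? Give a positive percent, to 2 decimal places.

σ_{5d} = 2% × √5 = 4.472%; μ_{5d} = 5 × 0.028% = 0.140%.
VaR = −(0.140%) + 2.326 × 4.472% = 10.262%.

10.26%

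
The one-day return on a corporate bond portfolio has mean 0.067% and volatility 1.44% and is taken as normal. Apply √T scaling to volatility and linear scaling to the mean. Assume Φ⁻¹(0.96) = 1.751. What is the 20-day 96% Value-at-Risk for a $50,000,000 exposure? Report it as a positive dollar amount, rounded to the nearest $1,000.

σ_{20d} = 1.44% × √20 = 6.440%; μ_{20d} = 20 × 0.067% = 1.340%.
VaR = −(1.340%) + 1.751 × 6.440% = 9.936%.
On $50,000,000: 0.09936 × $50,000,000 = $4,968,000.

$4,968,000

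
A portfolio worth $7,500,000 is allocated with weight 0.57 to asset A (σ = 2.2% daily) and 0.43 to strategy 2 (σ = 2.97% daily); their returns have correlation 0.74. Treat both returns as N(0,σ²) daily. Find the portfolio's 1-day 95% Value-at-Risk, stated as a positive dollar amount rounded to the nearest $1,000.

σ_p² = 0.57²·2.2² + 0.43²·2.97² + 2·0.74·0.57·0.43·2.2·2.97 = 5.5737 (%²).
σ_p = √5.5737 = 2.361%.
At 95%, z = 1.645.
VaR = 1.645 × 2.361% = 3.884%; on $7,500,000 that is $291,300.

$291,000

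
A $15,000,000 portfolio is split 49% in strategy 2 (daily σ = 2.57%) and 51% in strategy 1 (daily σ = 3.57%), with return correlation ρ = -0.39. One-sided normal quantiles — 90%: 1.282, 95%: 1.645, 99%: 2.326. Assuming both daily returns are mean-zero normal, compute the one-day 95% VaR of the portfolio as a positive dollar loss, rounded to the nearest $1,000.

σ_p² = 0.49²·2.57² + 0.51²·3.57² + 2·-0.39·0.49·0.51·2.57·3.57 = 3.1124 (%²).
σ_p = √3.1124 = 1.764%.
VaR = 1.645 × 1.764% = 2.902%; on $15,000,000 that is $435,300.

$435,000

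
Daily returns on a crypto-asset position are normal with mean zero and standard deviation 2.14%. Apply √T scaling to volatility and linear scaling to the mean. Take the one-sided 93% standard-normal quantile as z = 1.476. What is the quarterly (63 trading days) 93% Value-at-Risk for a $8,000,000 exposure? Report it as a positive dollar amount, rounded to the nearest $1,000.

$2,006,000

σ_{63d} = 2.14% × √63 = 16.986%.
VaR = 1.476 × 16.986% = 25.071%.
On $8,000,000: 0.25071 × $8,000,000 = $2,005,680.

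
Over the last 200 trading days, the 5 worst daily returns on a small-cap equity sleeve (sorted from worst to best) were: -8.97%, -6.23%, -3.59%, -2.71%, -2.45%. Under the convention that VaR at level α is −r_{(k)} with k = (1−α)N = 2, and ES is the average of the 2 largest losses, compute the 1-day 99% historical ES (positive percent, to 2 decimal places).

7.60%

The 2 worst returns sum to -15.20%.
ES = −(-15.20%) / 2 = 7.6% ≈ 7.60%.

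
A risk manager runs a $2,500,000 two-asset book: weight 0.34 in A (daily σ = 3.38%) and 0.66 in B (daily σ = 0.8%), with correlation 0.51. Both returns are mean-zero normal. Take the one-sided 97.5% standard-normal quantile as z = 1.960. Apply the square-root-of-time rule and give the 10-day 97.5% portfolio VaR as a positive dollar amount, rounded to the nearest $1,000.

$231,000

σ_p = √(0.34²·3.38² + 0.66²·0.8² + 2·0.51·0.34·0.66·3.38·0.8) = 1.489%.
σ_{10d} = 1.489% × √10 = 4.709%.
VaR = 1.960 × 4.709% = 9.230%; on $2,500,000 that is $230,750.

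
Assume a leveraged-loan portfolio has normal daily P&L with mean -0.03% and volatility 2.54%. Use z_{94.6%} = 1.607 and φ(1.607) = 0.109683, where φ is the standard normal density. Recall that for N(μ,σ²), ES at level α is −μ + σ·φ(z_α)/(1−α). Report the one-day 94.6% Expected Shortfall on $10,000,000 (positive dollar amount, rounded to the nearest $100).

Tail multiplier: φ(z)/(1−α) = 0.109683 / 0.054 = 2.031.
ES = −(-0.03%) + 2.54% × 2.031 = 5.189%.
On $10,000,000: 0.05189 × $10,000,000 = $518,900.

$518,900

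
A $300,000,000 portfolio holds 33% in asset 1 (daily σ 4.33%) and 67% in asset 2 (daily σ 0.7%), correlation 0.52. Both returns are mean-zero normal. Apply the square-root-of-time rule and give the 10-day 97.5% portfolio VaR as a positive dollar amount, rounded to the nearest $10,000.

$31,980,000

σ_p = √(0.33²·4.33² + 0.67²·0.7² + 2·0.52·0.33·0.67·4.33·0.7) = 1.720%.
σ_{10d} = 1.720% × √10 = 5.439%.
z(97.5%) = 1.960.
VaR = 1.960 × 5.439% = 10.660%; on $300,000,000 that is $31,980,000.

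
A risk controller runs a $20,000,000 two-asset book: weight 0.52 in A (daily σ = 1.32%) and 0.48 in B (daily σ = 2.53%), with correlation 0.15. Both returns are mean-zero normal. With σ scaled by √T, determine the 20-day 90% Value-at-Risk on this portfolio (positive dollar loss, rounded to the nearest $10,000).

σ_p = √(0.52²·1.32² + 0.48²·2.53² + 2·0.15·0.52·0.48·1.32·2.53) = 1.482%.
σ_{20d} = 1.482% × √20 = 6.628%.
z(90%) = 1.282.
VaR = 1.282 × 6.628% = 8.497%; on $20,000,000 that is $1,699,400.

$1,700,000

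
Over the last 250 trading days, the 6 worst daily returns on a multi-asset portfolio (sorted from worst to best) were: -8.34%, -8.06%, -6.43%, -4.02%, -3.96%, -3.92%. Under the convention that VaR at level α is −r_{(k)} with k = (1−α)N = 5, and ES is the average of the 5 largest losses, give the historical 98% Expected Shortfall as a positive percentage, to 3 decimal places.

6.162%

The 5 worst returns sum to -30.81%.
ES = −(-30.81%) / 5 = 6.162%.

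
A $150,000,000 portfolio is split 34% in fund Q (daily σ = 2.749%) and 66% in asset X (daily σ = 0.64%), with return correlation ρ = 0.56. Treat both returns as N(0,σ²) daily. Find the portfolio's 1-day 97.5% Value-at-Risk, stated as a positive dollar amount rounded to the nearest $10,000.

$3,590,000

σ_p² = 0.34²·2.749² + 0.66²·0.64² + 2·0.56·0.34·0.66·2.749·0.64 = 1.4942 (%²).
σ_p = √1.4942 = 1.222%.
At 97.5%, z = 1.960.
VaR = 1.960 × 1.222% = 2.395%; on $150,000,000 that is $3,592,500.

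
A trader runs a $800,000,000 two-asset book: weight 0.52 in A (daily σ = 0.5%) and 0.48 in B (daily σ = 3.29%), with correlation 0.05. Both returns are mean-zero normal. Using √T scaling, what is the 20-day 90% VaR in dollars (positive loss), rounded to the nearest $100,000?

σ_p = √(0.52²·0.5² + 0.48²·3.29² + 2·0.05·0.52·0.48·0.5·3.29) = 1.613%.
σ_{20d} = 1.613% × √20 = 7.214%.
z(90%) = 1.282.
VaR = 1.282 × 7.214% = 9.248%; on $800,000,000 that is $73,984,000.

$74,000,000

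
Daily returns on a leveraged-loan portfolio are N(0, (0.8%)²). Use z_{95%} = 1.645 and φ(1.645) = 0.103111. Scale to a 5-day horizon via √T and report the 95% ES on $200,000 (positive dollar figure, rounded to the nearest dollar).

$7,378

σ_{5d} = 0.8% × √5 = 1.789%.
ES multiplier = φ(z)/(1−α) = 0.103111/0.05 = 2.062.
ES = 1.789% × 2.062 = 3.689%; on $200,000: $7,378.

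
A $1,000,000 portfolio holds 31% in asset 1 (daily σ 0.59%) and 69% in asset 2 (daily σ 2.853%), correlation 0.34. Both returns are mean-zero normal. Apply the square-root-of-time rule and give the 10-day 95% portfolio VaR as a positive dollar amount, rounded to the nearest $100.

σ_p = √(0.31²·0.59² + 0.69²·2.853² + 2·0.34·0.31·0.69·0.59·2.853) = 2.038%.
σ_{10d} = 2.038% × √10 = 6.445%.
z(95%) = 1.645.
VaR = 1.645 × 6.445% = 10.602%; on $1,000,000 that is $106,020.

$106,000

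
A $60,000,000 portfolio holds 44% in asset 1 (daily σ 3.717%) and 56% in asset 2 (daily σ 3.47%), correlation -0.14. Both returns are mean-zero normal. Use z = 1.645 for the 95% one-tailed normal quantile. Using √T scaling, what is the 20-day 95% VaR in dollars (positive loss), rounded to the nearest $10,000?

$10,410,000

σ_p = √(0.44²·3.717² + 0.56²·3.47² + 2·-0.14·0.44·0.56·3.717·3.47) = 2.358%.
σ_{20d} = 2.358% × √20 = 10.545%.
VaR = 1.645 × 10.545% = 17.347%; on $60,000,000 that is $10,408,200.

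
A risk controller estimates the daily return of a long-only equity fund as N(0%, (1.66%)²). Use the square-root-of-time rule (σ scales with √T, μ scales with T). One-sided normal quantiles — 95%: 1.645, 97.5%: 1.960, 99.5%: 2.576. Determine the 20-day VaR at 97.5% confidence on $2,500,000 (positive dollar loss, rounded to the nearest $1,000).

σ_{20d} = 1.66% × √20 = 7.424%.
VaR = 1.960 × 7.424% = 14.551%.
On $2,500,000: 0.14551 × $2,500,000 = $363,775.

$364,000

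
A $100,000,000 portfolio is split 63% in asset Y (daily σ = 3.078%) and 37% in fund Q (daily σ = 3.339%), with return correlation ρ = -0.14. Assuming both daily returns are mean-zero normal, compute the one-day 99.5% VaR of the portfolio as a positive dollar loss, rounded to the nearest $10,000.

$5,530,000

σ_p² = 0.63²·3.078² + 0.37²·3.339² + 2·-0.14·0.63·0.37·3.078·3.339 = 4.6158 (%²).
σ_p = √4.6158 = 2.148%.
At 99.5%, z = 2.576.
VaR = 2.576 × 2.148% = 5.533%; on $100,000,000 that is $5,533,000.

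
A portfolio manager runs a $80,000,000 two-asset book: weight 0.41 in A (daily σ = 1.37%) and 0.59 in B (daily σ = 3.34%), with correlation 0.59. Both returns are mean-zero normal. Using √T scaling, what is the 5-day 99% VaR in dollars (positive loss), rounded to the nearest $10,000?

$9,760,000

σ_p = √(0.41²·1.37² + 0.59²·3.34² + 2·0.59·0.41·0.59·1.37·3.34) = 2.346%.
σ_{5d} = 2.346% × √5 = 5.246%.
z(99%) = 2.326.
VaR = 2.326 × 5.246% = 12.202%; on $80,000,000 that is $9,761,600.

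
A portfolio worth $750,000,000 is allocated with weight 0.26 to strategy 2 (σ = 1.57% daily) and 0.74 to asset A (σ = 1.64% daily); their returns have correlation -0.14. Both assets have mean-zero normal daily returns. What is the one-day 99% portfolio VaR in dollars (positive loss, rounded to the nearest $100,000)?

σ_p² = 0.26²·1.57² + 0.74²·1.64² + 2·-0.14·0.26·0.74·1.57·1.64 = 1.5007 (%²).
σ_p = √1.5007 = 1.225%.
At 99%, z = 2.326.
VaR = 2.326 × 1.225% = 2.849%; on $750,000,000 that is $21,367,500.

$21,400,000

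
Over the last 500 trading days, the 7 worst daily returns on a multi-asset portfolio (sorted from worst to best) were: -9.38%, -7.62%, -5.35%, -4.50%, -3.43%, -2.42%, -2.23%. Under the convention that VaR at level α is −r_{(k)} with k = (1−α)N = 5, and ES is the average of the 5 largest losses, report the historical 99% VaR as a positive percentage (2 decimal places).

3.43%

k = 5; the 5th lowest return is -3.43%, so VaR = 3.43%.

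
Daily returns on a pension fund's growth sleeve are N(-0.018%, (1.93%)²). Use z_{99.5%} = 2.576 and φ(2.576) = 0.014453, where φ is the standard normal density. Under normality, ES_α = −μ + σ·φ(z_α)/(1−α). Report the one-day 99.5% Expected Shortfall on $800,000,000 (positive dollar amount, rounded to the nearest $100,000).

$44,800,000

Tail multiplier: φ(z)/(1−α) = 0.014453 / 0.005 = 2.891.
ES = −(-0.018%) + 1.93% × 2.891 = 5.598%.
On $800,000,000: 0.05598 × $800,000,000 = $44,784,000.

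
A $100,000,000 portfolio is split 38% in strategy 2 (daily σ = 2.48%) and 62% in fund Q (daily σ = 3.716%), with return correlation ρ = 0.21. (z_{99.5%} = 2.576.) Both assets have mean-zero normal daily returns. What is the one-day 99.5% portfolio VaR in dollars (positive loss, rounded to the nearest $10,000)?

σ_p² = 0.38²·2.48² + 0.62²·3.716² + 2·0.21·0.38·0.62·2.48·3.716 = 7.1081 (%²).
σ_p = √7.1081 = 2.666%.
VaR = 2.576 × 2.666% = 6.868%; on $100,000,000 that is $6,868,000.

$6,870,000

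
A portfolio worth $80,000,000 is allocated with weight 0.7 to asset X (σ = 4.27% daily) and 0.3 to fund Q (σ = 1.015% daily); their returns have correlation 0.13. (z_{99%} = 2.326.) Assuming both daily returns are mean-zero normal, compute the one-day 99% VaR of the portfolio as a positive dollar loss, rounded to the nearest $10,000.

$5,660,000

σ_p² = 0.7²·4.27² + 0.3²·1.015² + 2·0.13·0.7·0.3·4.27·1.015 = 9.2635 (%²).
σ_p = √9.2635 = 3.044%.
VaR = 2.326 × 3.044% = 7.080%; on $80,000,000 that is $5,664,000.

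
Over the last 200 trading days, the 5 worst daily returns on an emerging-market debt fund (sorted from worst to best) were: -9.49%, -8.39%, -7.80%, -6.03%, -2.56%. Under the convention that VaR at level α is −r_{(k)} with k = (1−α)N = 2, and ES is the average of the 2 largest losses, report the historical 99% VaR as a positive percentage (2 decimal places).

k = 2; the 2nd lowest return is -8.39%, so VaR = 8.39%.

8.39%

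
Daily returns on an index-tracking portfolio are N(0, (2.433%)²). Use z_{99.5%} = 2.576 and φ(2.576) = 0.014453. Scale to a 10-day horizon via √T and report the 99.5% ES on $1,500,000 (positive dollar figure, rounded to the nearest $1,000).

σ_{10d} = 2.433% × √10 = 7.694%.
ES multiplier = φ(z)/(1−α) = 0.014453/0.005 = 2.891.
ES = 7.694% × 2.891 = 22.243%; on $1,500,000: $333,645.

$334,000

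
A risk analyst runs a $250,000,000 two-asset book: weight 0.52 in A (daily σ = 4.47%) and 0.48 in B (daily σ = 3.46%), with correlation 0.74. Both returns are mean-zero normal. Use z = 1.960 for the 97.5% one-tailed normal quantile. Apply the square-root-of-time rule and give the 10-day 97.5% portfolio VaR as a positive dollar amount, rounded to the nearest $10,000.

σ_p = √(0.52²·4.47² + 0.48²·3.46² + 2·0.74·0.52·0.48·4.47·3.46) = 3.725%.
σ_{10d} = 3.725% × √10 = 11.779%.
VaR = 1.960 × 11.779% = 23.087%; on $250,000,000 that is $57,717,500.

$57,720,000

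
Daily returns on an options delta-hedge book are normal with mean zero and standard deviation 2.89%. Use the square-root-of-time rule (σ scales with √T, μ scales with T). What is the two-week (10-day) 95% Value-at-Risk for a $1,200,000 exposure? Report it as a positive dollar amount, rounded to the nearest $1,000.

$180,000

At 95%, z = 1.645.
σ_{10d} = 2.89% × √10 = 9.139%.
VaR = 1.645 × 9.139% = 15.034%.
On $1,200,000: 0.15034 × $1,200,000 = $180,408.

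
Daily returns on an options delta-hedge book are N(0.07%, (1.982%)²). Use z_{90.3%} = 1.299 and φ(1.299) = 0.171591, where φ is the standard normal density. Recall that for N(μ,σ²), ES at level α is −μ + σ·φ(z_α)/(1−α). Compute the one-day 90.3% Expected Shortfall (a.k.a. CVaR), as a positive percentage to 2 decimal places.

3.44%

Tail multiplier: φ(z)/(1−α) = 0.171591 / 0.097 = 1.769.
ES = −(0.07%) + 1.982% × 1.769 = 3.436%.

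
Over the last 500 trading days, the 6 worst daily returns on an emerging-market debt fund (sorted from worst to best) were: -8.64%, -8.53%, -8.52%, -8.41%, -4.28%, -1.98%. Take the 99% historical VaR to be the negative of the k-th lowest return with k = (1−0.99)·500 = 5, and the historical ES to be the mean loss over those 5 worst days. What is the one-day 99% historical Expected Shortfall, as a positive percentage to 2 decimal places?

7.68%

The 5 worst returns sum to -38.38%.
ES = −(-38.38%) / 5 = 7.676% ≈ 7.68%.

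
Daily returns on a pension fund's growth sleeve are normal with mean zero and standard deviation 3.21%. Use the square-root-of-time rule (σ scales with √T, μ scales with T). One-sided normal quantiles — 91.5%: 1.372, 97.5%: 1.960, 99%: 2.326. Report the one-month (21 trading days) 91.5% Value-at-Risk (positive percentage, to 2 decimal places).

20.18%

σ_{21d} = 3.21% × √21 = 14.710%.
VaR = 1.372 × 14.710% = 20.182%.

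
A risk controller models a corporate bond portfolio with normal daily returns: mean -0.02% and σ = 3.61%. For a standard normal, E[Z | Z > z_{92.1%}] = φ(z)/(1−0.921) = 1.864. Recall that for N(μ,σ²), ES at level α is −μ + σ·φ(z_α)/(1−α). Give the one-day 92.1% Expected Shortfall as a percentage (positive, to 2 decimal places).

6.75%

ES = −(-0.02%) + 3.61% × 1.864 = 6.749%.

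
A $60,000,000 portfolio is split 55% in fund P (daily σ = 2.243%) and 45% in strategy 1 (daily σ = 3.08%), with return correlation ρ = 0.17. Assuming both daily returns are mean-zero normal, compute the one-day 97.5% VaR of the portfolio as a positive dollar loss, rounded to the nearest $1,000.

$2,359,000

σ_p² = 0.55²·2.243² + 0.45²·3.08² + 2·0.17·0.55·0.45·2.243·3.08 = 4.0242 (%²).
σ_p = √4.0242 = 2.006%.
At 97.5%, z = 1.960.
VaR = 1.960 × 2.006% = 3.932%; on $60,000,000 that is $2,359,200.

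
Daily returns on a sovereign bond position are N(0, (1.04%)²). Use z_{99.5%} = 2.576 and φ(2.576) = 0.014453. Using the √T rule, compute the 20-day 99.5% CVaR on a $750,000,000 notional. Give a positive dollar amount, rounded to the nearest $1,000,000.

$101,000,000

σ_{20d} = 1.04% × √20 = 4.651%.
ES multiplier = φ(z)/(1−α) = 0.014453/0.005 = 2.891.
ES = 4.651% × 2.891 = 13.446%; on $750,000,000: $100,845,000.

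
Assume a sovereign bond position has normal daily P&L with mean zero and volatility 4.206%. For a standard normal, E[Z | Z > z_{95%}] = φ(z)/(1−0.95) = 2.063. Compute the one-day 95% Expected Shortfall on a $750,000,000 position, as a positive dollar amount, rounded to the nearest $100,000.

$65,100,000

ES = 4.206% × 2.063 = 8.677%.
On $750,000,000: 0.08677 × $750,000,000 = $65,077,500.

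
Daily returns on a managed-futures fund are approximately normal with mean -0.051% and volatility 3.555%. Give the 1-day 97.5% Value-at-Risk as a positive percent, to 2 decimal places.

7.02%

At 97.5% one-sided, z = 1.960.
VaR = −μ + z·σ = −(-0.051%) + 1.960 × 3.555% = 7.019%.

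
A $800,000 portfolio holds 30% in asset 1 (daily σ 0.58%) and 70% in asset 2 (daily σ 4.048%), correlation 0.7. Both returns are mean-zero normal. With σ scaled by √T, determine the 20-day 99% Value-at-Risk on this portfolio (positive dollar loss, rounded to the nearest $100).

σ_p = √(0.3²·0.58² + 0.7²·4.048² + 2·0.7·0.3·0.7·0.58·4.048) = 2.958%.
σ_{20d} = 2.958% × √20 = 13.229%.
z(99%) = 2.326.
VaR = 2.326 × 13.229% = 30.771%; on $800,000 that is $246,168.

$246,200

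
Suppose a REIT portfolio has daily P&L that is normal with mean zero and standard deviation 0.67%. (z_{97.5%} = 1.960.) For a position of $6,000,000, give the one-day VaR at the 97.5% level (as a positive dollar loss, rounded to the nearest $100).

VaR = z·σ = 1.960 × 0.67% = 1.313%.
On $6,000,000: 0.01313 × $6,000,000 = $78,780.

$78,800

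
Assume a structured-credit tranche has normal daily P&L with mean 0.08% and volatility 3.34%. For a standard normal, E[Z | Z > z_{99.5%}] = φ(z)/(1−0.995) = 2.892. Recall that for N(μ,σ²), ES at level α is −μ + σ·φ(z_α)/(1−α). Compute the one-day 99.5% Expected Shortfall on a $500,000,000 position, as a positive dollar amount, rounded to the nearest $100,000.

$47,900,000

ES = −(0.08%) + 3.34% × 2.892 = 9.579%.
On $500,000,000: 0.09579 × $500,000,000 = $47,895,000.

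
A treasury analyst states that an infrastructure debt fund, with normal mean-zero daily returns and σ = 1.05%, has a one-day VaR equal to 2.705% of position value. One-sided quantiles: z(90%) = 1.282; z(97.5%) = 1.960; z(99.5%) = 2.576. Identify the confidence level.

99.5%

Implied z = VaR/σ = 2.705 / 1.05 = 2.576.
This matches z(99.5%) = 2.576.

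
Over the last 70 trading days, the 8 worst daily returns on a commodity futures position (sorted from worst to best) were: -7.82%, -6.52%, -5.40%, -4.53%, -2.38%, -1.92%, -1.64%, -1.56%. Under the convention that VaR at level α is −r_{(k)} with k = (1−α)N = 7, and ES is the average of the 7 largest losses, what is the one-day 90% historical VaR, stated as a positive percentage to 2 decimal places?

k = 7; the 7th lowest return is -1.64%, so VaR = 1.64%.

1.64%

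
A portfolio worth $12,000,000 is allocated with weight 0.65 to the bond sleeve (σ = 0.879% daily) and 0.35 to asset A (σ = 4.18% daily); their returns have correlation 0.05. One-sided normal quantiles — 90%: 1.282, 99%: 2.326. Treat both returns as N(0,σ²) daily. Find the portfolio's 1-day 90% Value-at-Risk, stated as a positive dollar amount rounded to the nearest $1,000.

σ_p² = 0.65²·0.879² + 0.35²·4.18² + 2·0.05·0.65·0.35·0.879·4.18 = 2.5504 (%²).
σ_p = √2.5504 = 1.597%.
VaR = 1.282 × 1.597% = 2.047%; on $12,000,000 that is $245,640.

$246,000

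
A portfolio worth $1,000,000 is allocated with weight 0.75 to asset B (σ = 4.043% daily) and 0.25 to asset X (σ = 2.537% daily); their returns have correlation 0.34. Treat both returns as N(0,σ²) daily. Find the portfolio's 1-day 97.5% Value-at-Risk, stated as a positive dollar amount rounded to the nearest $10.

σ_p² = 0.75²·4.043² + 0.25²·2.537² + 2·0.34·0.75·0.25·4.043·2.537 = 10.9046 (%²).
σ_p = √10.9046 = 3.302%.
At 97.5%, z = 1.960.
VaR = 1.960 × 3.302% = 6.472%; on $1,000,000 that is $64,720.

$64,720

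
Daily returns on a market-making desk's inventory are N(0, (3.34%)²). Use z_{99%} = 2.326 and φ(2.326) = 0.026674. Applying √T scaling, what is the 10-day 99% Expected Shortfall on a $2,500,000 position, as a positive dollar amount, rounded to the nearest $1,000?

σ_{10d} = 3.34% × √10 = 10.562%.
ES multiplier = φ(z)/(1−α) = 0.026674/0.01 = 2.667.
ES = 10.562% × 2.667 = 28.169%; on $2,500,000: $704,225.

$704,000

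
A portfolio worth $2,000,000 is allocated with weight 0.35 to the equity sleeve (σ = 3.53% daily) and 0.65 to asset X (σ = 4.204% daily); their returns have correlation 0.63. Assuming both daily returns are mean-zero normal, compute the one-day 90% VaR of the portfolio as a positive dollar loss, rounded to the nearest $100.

σ_p² = 0.35²·3.53² + 0.65²·4.204² + 2·0.63·0.35·0.65·3.53·4.204 = 13.2475 (%²).
σ_p = √13.2475 = 3.640%.
At 90%, z = 1.282.
VaR = 1.282 × 3.640% = 4.666%; on $2,000,000 that is $93,320.

$93,300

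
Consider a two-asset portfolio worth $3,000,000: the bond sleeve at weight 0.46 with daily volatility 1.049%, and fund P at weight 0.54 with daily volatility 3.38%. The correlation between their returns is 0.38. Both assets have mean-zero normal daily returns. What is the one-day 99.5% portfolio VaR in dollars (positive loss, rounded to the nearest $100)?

$159,000

σ_p² = 0.46²·1.049² + 0.54²·3.38² + 2·0.38·0.46·0.54·1.049·3.38 = 4.2336 (%²).
σ_p = √4.2336 = 2.058%.
At 99.5%, z = 2.576.
VaR = 2.576 × 2.058% = 5.301%; on $3,000,000 that is $159,030.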